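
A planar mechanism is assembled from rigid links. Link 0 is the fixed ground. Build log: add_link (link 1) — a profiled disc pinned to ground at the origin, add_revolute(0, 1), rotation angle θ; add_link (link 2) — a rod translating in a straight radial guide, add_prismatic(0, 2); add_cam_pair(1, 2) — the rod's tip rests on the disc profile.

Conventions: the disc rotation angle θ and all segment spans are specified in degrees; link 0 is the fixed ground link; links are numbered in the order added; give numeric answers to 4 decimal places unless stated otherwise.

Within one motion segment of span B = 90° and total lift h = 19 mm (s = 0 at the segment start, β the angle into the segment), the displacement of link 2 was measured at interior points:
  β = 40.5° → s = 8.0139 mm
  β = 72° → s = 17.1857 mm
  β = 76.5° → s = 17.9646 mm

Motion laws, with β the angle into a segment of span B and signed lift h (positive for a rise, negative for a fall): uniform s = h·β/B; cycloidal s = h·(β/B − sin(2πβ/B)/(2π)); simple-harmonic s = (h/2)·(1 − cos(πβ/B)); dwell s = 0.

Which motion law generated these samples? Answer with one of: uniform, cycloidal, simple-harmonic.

candidates at β/B = r: uniform s = h·r (linear in β); cycloidal s = h·(r − sin(2πr)/(2π)); simple-harmonic s = (h/2)(1 − cos(πr))
β=40.5°: printed 8.0139 | uniform 8.5500, cycloidal 7.6155, simple-harmonic 8.0139
β=72°: printed 17.1857 | uniform 15.2000, cycloidal 18.0759, simple-harmonic 17.1857
β=76.5°: printed 17.9646 | uniform 16.1500, cycloidal 18.5964, simple-harmonic 17.9646
only one law matches every sample → simple-harmonic

simple-harmonic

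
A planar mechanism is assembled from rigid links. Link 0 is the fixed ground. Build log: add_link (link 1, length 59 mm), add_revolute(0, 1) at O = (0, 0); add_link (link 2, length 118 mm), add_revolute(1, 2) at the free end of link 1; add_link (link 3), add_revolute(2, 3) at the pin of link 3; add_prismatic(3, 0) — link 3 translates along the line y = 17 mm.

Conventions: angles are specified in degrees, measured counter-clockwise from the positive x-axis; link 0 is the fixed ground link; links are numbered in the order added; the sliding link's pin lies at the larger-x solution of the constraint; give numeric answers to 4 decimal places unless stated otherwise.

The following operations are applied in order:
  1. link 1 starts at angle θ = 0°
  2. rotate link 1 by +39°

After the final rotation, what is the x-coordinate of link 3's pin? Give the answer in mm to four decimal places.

geometry: r = 59 mm, L = 118 mm, e = 17 mm; θ starts at 0°
rotate link 1 by +39°: θ ← 0° +39° = 39°
crank pin P = (r cos θ, r sin θ) = (45.851612, 37.129903)
h = r sin θ − e = 37.129903 − 17 = 20.129903
x = r cos θ + √(L² − h²) = 45.851612 + 116.270319 = 162.121930

162.1219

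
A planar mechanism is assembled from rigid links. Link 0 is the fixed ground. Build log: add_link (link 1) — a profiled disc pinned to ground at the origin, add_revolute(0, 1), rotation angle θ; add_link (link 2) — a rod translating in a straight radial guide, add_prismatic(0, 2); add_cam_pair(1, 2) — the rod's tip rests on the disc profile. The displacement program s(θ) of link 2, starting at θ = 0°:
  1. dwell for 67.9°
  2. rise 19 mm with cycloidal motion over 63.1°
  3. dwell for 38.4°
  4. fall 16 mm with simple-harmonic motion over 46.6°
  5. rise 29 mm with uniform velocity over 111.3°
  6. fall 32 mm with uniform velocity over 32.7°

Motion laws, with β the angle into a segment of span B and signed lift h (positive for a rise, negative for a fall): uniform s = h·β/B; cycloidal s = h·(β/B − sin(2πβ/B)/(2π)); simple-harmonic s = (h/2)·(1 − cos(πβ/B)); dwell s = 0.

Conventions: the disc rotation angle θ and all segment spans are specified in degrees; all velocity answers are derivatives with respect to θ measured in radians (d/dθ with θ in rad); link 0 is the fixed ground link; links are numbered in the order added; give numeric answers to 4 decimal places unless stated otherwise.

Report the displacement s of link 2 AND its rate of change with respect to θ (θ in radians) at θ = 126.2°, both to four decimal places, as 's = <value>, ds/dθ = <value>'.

seg 1 [0°–67.9°] dwell: s stays 0.0000
seg 2 [67.9°–131°] cycloidal, h=19: θ=126.2° here. β=58.3, B=63.1. 19·(0.9239 − sin(2π·0.9239)/(2π)) = 18.9456 → s = 18.9456
velocity in seg [67.9°–131°] (cycloidal), θ in radians: β = 58.3° = 1.0175 rad, B = 63.1° = 1.1013 rad; ds/dθ = (h/B)(1 − cos(2πβ/B)) = (19/1.1013)(1 − cos(2π·0.9239)) = 1.933378 mm/rad

s = 18.9456, ds/dθ = 1.9334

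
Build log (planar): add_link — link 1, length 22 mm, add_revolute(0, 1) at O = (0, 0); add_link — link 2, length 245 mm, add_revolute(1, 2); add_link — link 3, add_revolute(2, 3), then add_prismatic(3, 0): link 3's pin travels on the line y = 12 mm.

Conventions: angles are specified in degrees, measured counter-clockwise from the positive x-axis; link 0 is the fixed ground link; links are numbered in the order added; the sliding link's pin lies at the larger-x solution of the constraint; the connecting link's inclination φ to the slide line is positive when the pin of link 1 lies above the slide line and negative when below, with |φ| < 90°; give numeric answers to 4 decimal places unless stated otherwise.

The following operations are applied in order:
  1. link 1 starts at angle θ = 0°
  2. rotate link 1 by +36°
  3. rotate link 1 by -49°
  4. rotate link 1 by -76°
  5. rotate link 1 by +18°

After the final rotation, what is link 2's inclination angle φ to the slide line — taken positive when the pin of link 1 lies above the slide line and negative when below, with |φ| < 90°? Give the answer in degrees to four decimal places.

geometry: r = 22 mm, L = 245 mm, e = 12 mm; θ starts at 0°
rotate link 1 by +36°: θ ← 0° +36° = 36°
rotate link 1 by -49°: θ ← 36° -49° = -13°
rotate link 1 by -76°: θ ← -13° -76° = -89°
rotate link 1 by +18°: θ ← -89° +18° = -71°
h = r sin θ − e = -20.801409 − 12 = -32.801409
sin φ = h / L = -32.801409 / 245 = -0.13388330
φ = arcsin(-0.13388330) = -7.694052°

-7.6941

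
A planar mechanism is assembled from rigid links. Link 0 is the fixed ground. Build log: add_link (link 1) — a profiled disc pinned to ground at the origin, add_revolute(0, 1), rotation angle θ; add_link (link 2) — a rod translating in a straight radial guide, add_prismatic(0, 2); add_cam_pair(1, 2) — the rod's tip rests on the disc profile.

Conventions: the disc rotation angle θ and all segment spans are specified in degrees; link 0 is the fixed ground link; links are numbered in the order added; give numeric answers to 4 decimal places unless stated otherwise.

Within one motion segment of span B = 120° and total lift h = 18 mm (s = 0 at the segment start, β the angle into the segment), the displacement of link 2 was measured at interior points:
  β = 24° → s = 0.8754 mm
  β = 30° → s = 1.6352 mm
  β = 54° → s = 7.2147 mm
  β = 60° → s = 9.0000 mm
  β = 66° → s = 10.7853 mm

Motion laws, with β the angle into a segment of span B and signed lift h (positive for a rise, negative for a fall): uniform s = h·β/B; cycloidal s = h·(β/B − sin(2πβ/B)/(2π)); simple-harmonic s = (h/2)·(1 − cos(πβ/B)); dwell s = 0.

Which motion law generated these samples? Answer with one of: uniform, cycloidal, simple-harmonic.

candidates at β/B = r: uniform s = h·r (linear in β); cycloidal s = h·(r − sin(2πr)/(2π)); simple-harmonic s = (h/2)(1 − cos(πr))
β=24°: printed 0.8754 | uniform 3.6000, cycloidal 0.8754, simple-harmonic 1.7188
β=30°: printed 1.6352 | uniform 4.5000, cycloidal 1.6352, simple-harmonic 2.6360
β=54°: printed 7.2147 | uniform 8.1000, cycloidal 7.2147, simple-harmonic 7.5921
β=60°: printed 9.0000 | uniform 9.0000, cycloidal 9.0000, simple-harmonic 9.0000
β=66°: printed 10.7853 | uniform 9.9000, cycloidal 10.7853, simple-harmonic 10.4079
only one law matches every sample → cycloidal

cycloidal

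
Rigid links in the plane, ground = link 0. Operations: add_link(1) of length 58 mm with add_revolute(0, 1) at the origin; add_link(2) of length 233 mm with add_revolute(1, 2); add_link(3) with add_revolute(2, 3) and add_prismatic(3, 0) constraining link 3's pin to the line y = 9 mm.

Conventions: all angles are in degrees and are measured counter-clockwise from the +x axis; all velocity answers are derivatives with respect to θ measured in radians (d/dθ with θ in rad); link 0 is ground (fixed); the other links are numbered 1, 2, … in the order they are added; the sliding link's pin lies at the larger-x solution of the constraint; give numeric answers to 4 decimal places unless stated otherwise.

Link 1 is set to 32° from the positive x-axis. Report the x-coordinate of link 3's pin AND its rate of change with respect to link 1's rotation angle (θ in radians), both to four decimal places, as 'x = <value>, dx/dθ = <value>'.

geometry: r = 58 mm, L = 233 mm, e = 9 mm
crank pin P = (r cos θ, r sin θ) = (49.186790, 30.735317)
h = r sin θ − e = 30.735317 − 9 = 21.735317
x = r cos θ + √(L² − h²) = 49.186790 + 231.983999 = 281.170789
dx/dθ = −r sin θ − h·r cos θ/√(L² − h²) (θ in radians; h = 21.735317) = -35.343784

x = 281.1708, dx/dθ = -35.3438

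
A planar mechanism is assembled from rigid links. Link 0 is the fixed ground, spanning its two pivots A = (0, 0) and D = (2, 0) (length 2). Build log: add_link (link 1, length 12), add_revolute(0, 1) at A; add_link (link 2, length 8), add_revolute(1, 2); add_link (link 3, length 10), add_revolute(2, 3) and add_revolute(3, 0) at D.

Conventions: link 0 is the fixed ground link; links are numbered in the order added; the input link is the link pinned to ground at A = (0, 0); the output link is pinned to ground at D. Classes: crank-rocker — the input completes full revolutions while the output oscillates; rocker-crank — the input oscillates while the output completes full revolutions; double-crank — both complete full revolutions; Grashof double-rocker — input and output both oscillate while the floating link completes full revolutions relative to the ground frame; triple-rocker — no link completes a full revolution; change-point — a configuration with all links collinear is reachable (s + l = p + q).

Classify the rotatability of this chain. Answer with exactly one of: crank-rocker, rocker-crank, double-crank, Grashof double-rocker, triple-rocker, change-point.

lengths: ground=2, input=12, coupler=8, output=10
sorted: s=2 (shortest), l=12 (longest), p+q=18
s + l = 14 vs p + q = 18
s + l < p + q (Grashof) with shortest = ground link → double-crank

double-crank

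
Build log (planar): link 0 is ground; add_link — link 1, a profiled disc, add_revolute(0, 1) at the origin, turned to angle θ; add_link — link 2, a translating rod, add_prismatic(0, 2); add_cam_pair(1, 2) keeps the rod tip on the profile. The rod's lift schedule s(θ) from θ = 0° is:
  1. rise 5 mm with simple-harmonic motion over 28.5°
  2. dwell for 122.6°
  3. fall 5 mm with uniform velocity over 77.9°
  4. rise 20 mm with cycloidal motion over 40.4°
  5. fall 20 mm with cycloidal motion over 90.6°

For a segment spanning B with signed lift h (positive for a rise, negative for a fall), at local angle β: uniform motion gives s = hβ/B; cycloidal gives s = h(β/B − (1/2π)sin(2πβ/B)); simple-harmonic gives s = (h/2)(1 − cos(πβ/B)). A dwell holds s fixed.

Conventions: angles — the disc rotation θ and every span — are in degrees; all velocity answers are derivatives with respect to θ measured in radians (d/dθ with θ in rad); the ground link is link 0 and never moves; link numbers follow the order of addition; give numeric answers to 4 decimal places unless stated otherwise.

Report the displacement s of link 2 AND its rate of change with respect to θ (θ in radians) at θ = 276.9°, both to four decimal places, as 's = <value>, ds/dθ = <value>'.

seg 1 [0°–28.5°] simple-harmonic, h=5: full span → s += 5 → s = 5.0000
seg 2 [28.5°–151.1°] dwell: s stays 5.0000
seg 3 [151.1°–229°] uniform, h=-5: full span → s += -5 → s = 0.0000
seg 4 [229°–269.4°] cycloidal, h=20: full span → s += 20 → s = 20.0000
seg 5 [269.4°–360°] cycloidal, h=-20: θ=276.9° here. β=7.5, B=90.6. -20·(0.0828 − sin(2π·0.0828)/(2π)) = -0.0736 → s = 19.9264
velocity in seg [269.4°–360°] (cycloidal), θ in radians: β = 7.5° = 0.1309 rad, B = 90.6° = 1.5813 rad; ds/dθ = (h/B)(1 − cos(2πβ/B)) = ((-20)/1.5813)(1 − cos(2π·0.0828)) = -1.672658 mm/rad

s = 19.9264, ds/dθ = -1.6727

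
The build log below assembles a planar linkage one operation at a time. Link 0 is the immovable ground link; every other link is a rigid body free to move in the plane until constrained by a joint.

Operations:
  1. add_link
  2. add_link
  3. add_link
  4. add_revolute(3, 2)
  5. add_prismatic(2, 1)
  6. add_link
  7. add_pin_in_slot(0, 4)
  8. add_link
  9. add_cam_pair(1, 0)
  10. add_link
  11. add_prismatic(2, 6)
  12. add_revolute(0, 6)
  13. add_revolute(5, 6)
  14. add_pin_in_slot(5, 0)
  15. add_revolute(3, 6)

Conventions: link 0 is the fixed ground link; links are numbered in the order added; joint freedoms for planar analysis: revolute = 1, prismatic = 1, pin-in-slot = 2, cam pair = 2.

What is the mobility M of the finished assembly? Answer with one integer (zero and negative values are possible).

(L,J1,J2)=(1,0,0); link0 fixed
link1: (2,0,0)
link2: (3,0,0)
link3: (4,0,0)
R 3-2 [J1]: (4,1,0)
P 2-1 [J1]: (4,2,0)
link4: (5,2,0)
PS 0-4 [J2]: (5,2,1)
link5: (6,2,1)
C 1-0 [J2]: (6,2,2)
link6: (7,2,2)
P 2-6 [J1]: (7,3,2)
R 0-6 [J1]: (7,4,2)
R 5-6 [J1]: (7,5,2)
PS 5-0 [J2]: (7,5,3)
R 3-6 [J1]: (7,6,3)
Grübler: 3·6 − 2·6 − 3 = 3

M = 3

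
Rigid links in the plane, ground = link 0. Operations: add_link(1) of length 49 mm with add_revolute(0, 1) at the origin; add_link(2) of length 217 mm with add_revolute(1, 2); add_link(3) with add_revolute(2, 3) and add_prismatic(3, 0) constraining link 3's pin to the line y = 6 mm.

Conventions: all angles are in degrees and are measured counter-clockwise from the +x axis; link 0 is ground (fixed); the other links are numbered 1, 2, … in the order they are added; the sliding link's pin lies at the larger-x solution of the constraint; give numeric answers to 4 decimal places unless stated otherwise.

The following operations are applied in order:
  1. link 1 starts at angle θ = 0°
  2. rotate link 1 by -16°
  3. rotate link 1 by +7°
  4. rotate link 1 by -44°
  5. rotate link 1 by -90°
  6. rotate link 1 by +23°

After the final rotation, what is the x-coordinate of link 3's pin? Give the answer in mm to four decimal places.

geometry: r = 49 mm, L = 217 mm, e = 6 mm; θ starts at 0°
rotate link 1 by -16°: θ ← 0° -16° = -16°
rotate link 1 by +7°: θ ← -16° +7° = -9°
rotate link 1 by -44°: θ ← -9° -44° = -53°
rotate link 1 by -90°: θ ← -53° -90° = -143°
rotate link 1 by +23°: θ ← -143° +23° = -120°
crank pin P = (r cos θ, r sin θ) = (-24.500000, -42.435245)
h = r sin θ − e = -42.435245 − 6 = -48.435245
x = r cos θ + √(L² − h²) = -24.500000 + 211.525476 = 187.025476

187.0255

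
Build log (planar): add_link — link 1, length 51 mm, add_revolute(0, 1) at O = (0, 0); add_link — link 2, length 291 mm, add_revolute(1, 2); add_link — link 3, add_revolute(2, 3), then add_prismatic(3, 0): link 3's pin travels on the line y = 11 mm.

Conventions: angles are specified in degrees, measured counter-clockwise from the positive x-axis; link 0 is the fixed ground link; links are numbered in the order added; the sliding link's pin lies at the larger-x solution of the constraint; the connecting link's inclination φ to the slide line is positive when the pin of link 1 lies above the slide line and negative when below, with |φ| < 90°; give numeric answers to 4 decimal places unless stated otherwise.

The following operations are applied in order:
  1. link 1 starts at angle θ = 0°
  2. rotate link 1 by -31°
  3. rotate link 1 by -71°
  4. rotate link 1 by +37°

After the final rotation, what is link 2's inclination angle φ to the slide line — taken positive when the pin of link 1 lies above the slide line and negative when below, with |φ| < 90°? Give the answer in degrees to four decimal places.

geometry: r = 51 mm, L = 291 mm, e = 11 mm; θ starts at 0°
rotate link 1 by -31°: θ ← 0° -31° = -31°
rotate link 1 by -71°: θ ← -31° -71° = -102°
rotate link 1 by +37°: θ ← -102° +37° = -65°
h = r sin θ − e = -46.221697 − 11 = -57.221697
sin φ = h / L = -57.221697 / 291 = -0.19663813
φ = arcsin(-0.19663813) = -11.340435°

-11.3404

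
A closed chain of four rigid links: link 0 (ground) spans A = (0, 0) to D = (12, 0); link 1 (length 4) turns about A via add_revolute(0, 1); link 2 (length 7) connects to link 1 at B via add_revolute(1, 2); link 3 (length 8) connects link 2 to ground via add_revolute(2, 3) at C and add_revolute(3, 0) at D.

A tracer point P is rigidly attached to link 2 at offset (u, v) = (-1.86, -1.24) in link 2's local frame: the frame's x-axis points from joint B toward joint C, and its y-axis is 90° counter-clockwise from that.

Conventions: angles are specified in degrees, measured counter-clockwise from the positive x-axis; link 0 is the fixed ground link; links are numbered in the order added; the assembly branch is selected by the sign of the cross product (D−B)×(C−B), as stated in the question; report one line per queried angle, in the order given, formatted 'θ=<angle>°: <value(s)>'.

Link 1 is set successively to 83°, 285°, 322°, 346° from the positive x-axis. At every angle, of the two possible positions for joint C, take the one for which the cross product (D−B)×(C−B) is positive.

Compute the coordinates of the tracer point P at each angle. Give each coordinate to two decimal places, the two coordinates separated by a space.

A=(0,0), D=(12.00,0)
θ=83°: B = A + 4.00·(cos83°, sin83°) = (0.4875, 3.9702)
θ=83°: |BD| = 12.1779
θ=83°: circle(B,7.00) ∩ circle(D,8.00): a=5.4731, h=4.3641
θ=83°:   candidates: C₊=(7.0843,6.3116) cross=53.146; C₋=(4.2387,-1.9398) cross=-53.146
θ=83°:   branch + wants cross > 0 → take C=(7.0843,6.3116) (cross=53.146)
θ=83°: ex = (C−B)/|BC| = (0.9424,0.3345); ey = (-0.3345,0.9424)
θ=83°: P = B + -1.86·ex + -1.24·ey = (-0.8506,2.1795)
θ=285°: B = A + 4.00·(cos285°, sin285°) = (1.0353, -3.8637)
θ=285°: |BD| = 11.6255
θ=285°: circle(B,7.00) ∩ circle(D,8.00): a=5.1676, h=4.7218
θ=285°:   candidates: C₊=(4.3399,2.3071) cross=54.894; C₋=(7.4785,-6.5997) cross=-54.894
θ=285°:   branch + wants cross > 0 → take C=(4.3399,2.3071) (cross=54.894)
θ=285°: ex = (C−B)/|BC| = (0.4721,0.8816); ey = (-0.8816,0.4721)
θ=285°: P = B + -1.86·ex + -1.24·ey = (1.2503,-6.0888)
θ=322°: B = A + 4.00·(cos322°, sin322°) = (3.1520, -2.4626)
θ=322°: |BD| = 9.1843
θ=322°: circle(B,7.00) ∩ circle(D,8.00): a=3.7755, h=5.8945
θ=322°:   candidates: C₊=(5.2088,4.2284) cross=54.137; C₋=(8.3699,-7.1290) cross=-54.137
θ=322°:   branch + wants cross > 0 → take C=(5.2088,4.2284) (cross=54.137)
θ=322°: ex = (C−B)/|BC| = (0.2938,0.9559); ey = (-0.9559,0.2938)
θ=322°: P = B + -1.86·ex + -1.24·ey = (3.7908,-4.6049)
θ=346°: B = A + 4.00·(cos346°, sin346°) = (3.8812, -0.9677)
θ=346°: |BD| = 8.1763
θ=346°: circle(B,7.00) ∩ circle(D,8.00): a=3.1709, h=6.2406
θ=346°:   candidates: C₊=(6.2912,5.6044) cross=51.025; C₋=(7.7684,-6.7892) cross=-51.025
θ=346°:   branch + wants cross > 0 → take C=(6.2912,5.6044) (cross=51.025)
θ=346°: ex = (C−B)/|BC| = (0.3443,0.9389); ey = (-0.9389,0.3443)
θ=346°: P = B + -1.86·ex + -1.24·ey = (4.4050,-3.1409)

θ=83°: -0.85 2.18
θ=285°: 1.25 -6.09
θ=322°: 3.79 -4.60
θ=346°: 4.41 -3.14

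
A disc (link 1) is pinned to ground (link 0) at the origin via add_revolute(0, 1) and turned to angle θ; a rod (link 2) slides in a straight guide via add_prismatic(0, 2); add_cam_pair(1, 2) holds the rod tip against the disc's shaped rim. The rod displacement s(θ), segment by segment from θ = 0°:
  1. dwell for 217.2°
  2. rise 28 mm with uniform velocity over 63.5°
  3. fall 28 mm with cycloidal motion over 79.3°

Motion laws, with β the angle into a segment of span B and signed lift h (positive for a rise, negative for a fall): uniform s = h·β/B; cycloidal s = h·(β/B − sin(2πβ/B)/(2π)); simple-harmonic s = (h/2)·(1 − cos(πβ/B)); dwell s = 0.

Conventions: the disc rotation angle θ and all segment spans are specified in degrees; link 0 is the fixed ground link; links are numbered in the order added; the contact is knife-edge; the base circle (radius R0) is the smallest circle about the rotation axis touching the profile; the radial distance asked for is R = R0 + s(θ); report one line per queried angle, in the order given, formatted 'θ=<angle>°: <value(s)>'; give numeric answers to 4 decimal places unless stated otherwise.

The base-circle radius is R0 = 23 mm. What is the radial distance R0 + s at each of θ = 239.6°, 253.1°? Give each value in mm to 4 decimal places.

segment 1 (0° to 217.2°, dwell): s unchanged at 0.0000
θ = 239.6° falls in segment 2 (217.2° to 280.7°, uniform, h = 28): β = 239.6 − 217.2 = 22.4°, B = 63.5°; Δs = 28·22.4/63.5 = 9.8772; s = 0.0000 + 9.8772 = 9.8772
θ = 253.1° falls in segment 2 (217.2° to 280.7°, uniform, h = 28): β = 253.1 − 217.2 = 35.9°, B = 63.5°; Δs = 28·35.9/63.5 = 15.8299; s = 0.0000 + 15.8299 = 15.8299
θ=239.6°: R = R0 + s = 23 + 9.8772 = 32.8772
θ=253.1°: R = R0 + s = 23 + 15.8299 = 38.8299

θ=239.6°: 32.8772
θ=253.1°: 38.8299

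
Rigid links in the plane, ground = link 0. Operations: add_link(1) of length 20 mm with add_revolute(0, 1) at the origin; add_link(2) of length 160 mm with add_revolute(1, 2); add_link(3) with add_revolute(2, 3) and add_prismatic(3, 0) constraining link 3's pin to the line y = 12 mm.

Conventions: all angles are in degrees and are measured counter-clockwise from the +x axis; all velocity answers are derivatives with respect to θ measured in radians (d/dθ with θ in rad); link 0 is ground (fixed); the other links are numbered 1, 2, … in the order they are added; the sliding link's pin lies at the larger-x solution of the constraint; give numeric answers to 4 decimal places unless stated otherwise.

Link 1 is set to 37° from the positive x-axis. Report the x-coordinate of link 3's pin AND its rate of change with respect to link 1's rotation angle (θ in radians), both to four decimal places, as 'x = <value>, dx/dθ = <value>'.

geometry: r = 20 mm, L = 160 mm, e = 12 mm
crank pin P = (r cos θ, r sin θ) = (15.972710, 12.036300)
h = r sin θ − e = 12.036300 − 12 = 0.036300
x = r cos θ + √(L² − h²) = 15.972710 + 159.999996 = 175.972706
dx/dθ = −r sin θ − h·r cos θ/√(L² − h²) (θ in radians; h = 0.036300) = -12.039924

x = 175.9727, dx/dθ = -12.0399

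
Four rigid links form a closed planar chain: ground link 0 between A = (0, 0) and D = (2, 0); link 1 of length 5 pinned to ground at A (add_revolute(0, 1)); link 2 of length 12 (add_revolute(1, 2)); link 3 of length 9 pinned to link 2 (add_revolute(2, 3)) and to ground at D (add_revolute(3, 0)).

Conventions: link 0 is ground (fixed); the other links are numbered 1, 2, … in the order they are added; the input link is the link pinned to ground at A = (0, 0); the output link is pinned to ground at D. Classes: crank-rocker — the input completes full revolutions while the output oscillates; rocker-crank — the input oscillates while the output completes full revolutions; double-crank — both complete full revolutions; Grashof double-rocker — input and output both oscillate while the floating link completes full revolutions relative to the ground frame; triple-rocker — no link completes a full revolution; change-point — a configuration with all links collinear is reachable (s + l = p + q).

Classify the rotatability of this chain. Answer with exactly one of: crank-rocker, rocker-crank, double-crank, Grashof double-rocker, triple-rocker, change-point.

lengths: ground=2, input=5, coupler=12, output=9
sorted: s=2 (shortest), l=12 (longest), p+q=14
s + l = 14 vs p + q = 14
s + l = p + q → change-point (collinear configuration reachable)

change-point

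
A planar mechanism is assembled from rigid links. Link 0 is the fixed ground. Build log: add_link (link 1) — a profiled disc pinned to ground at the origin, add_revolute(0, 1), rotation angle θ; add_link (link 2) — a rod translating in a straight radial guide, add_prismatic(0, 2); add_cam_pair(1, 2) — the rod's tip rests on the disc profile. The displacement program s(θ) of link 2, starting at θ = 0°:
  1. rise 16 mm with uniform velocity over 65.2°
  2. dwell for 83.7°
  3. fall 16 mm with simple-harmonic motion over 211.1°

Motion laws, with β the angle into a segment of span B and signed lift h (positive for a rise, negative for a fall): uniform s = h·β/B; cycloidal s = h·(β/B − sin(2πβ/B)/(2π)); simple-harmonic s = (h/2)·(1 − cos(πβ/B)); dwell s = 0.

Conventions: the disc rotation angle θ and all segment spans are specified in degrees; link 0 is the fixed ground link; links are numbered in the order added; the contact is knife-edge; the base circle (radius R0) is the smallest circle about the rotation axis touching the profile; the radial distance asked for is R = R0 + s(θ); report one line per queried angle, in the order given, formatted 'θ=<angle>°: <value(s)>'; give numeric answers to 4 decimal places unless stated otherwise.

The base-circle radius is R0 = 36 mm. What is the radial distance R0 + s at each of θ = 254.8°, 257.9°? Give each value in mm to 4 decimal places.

seg 1 [0°–65.2°] uniform, h=16: full span → s += 16 → s = 16.0000
seg 2 [65.2°–148.9°] dwell: s stays 16.0000
seg 3 [148.9°–360°] simple-harmonic, h=-16: θ=254.8° here. β=105.9, B=211.1. -16/2·(1 − cos(π·0.5017)) = -8.0417 → s = 7.9583
seg 3 [148.9°–360°] simple-harmonic, h=-16: θ=257.9° here. β=109, B=211.1. -16/2·(1 − cos(π·0.5163)) = -8.4106 → s = 7.5894
θ=254.8°: R = R0 + s = 36 + 7.9583 = 43.9583
θ=257.9°: R = R0 + s = 36 + 7.5894 = 43.5894

θ=254.8°: 43.9583
θ=257.9°: 43.5894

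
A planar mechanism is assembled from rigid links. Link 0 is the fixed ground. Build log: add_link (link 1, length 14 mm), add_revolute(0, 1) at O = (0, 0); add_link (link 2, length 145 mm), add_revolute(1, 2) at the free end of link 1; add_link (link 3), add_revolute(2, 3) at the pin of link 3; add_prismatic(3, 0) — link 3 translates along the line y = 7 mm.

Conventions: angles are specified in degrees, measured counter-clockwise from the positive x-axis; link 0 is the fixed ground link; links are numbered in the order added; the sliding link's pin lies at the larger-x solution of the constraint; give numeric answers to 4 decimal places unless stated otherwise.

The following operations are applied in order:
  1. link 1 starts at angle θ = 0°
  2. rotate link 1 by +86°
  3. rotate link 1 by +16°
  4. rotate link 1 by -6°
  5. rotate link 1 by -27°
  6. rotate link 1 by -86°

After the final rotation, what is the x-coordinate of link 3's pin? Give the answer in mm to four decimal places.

geometry: r = 14 mm, L = 145 mm, e = 7 mm; θ starts at 0°
rotate link 1 by +86°: θ ← 0° +86° = 86°
rotate link 1 by +16°: θ ← 86° +16° = 102°
rotate link 1 by -6°: θ ← 102° -6° = 96°
rotate link 1 by -27°: θ ← 96° -27° = 69°
rotate link 1 by -86°: θ ← 69° -86° = -17°
crank pin P = (r cos θ, r sin θ) = (13.388267, -4.093204)
h = r sin θ − e = -4.093204 − 7 = -11.093204
x = r cos θ + √(L² − h²) = 13.388267 + 144.575035 = 157.963302

157.9633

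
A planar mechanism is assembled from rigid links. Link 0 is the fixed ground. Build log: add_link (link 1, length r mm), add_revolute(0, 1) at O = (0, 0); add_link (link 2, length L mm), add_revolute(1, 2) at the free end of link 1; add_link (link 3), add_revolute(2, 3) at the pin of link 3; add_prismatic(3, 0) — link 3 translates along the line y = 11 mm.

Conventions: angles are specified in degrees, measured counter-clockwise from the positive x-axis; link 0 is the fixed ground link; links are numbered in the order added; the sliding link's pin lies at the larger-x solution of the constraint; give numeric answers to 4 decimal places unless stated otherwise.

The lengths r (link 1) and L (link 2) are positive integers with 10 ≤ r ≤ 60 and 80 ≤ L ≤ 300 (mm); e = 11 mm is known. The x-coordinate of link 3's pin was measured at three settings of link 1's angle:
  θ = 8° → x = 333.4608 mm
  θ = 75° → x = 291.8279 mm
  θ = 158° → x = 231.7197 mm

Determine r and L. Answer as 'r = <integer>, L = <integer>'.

constraint per measurement: (x − r cos θ)² + (r sin θ − e)² = L²
subtracting the θ₁ and θ₂ equations cancels the r² and L² terms:
r = (x₁² − x₂²) / (2[(x₁cos θ₁ + e sin θ₁) − (x₂cos θ₂ + e sin θ₂)]) = 52.9999 → r = 53
L² = (x₁ − r cos θ₁)² + (r sin θ₁ − e)² = 78960.9776 → L = 281.0000 → L = 281
check at θ₃=158°: x = 231.7197 (printed 231.7197) ✓

r = 53, L = 281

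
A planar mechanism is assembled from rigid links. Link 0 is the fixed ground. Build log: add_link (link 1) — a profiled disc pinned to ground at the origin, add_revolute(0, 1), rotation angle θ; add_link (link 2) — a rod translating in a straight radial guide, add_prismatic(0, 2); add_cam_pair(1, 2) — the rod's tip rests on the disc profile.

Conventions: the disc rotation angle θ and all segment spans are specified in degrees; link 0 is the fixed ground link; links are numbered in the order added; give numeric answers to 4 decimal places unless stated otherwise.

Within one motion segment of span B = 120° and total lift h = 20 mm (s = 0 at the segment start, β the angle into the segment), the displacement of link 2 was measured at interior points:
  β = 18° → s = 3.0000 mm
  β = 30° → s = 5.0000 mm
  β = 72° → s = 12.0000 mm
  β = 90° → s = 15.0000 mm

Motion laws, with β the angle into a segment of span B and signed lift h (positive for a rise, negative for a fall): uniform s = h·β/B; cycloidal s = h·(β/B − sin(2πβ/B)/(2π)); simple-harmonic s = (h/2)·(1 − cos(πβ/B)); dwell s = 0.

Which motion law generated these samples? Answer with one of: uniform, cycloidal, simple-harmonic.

candidates at β/B = r: uniform s = h·r (linear in β); cycloidal s = h·(r − sin(2πr)/(2π)); simple-harmonic s = (h/2)(1 − cos(πr))
β=18°: printed 3.0000 | uniform 3.0000, cycloidal 0.4248, simple-harmonic 1.0899
β=30°: printed 5.0000 | uniform 5.0000, cycloidal 1.8169, simple-harmonic 2.9289
β=72°: printed 12.0000 | uniform 12.0000, cycloidal 13.8710, simple-harmonic 13.0902
β=90°: printed 15.0000 | uniform 15.0000, cycloidal 18.1831, simple-harmonic 17.0711
only one law matches every sample → uniform

uniform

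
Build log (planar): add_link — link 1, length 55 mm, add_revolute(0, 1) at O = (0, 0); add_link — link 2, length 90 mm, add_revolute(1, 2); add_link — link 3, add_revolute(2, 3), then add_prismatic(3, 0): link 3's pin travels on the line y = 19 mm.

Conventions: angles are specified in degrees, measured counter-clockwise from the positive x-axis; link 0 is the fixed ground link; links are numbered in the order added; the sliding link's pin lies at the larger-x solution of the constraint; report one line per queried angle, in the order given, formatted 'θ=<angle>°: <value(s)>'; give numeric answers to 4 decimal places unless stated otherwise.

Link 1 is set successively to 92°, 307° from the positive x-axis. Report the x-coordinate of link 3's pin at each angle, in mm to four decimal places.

geometry: r = 55 mm, L = 90 mm, e = 19 mm
θ=92°: crank pin P = (r cos θ, r sin θ) = (-1.919472, 54.966495)
θ=92°: h = r sin θ − e = 54.966495 − 19 = 35.966495
θ=92°: x = r cos θ + √(L² − h²) = -1.919472 + 82.500977 = 80.581505
θ=307°: crank pin P = (r cos θ, r sin θ) = (33.099826, -43.924953)
θ=307°: h = r sin θ − e = -43.924953 − 19 = -62.924953
θ=307°: x = r cos θ + √(L² − h²) = 33.099826 + 64.346331 = 97.446157

θ=92°: 80.5815
θ=307°: 97.4462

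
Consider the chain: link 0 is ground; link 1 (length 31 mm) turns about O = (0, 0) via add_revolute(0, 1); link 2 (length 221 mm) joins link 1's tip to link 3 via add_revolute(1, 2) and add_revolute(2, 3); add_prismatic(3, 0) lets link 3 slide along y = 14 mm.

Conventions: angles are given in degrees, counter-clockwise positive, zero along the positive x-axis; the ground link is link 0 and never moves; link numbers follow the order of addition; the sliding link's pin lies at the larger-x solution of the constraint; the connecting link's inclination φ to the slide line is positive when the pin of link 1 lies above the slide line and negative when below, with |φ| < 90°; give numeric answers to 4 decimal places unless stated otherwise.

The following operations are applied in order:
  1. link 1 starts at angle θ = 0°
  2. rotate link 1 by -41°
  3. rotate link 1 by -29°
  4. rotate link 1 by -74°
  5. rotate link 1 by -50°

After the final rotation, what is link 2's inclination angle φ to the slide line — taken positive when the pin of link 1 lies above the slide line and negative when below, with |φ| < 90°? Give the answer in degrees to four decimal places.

geometry: r = 31 mm, L = 221 mm, e = 14 mm; θ starts at 0°
rotate link 1 by -41°: θ ← 0° -41° = -41°
rotate link 1 by -29°: θ ← -41° -29° = -70°
rotate link 1 by -74°: θ ← -70° -74° = -144°
rotate link 1 by -50°: θ ← -144° -50° = -194°
h = r sin θ − e = 7.499579 − 14 = -6.500421
sin φ = h / L = -6.500421 / 221 = -0.02941367
φ = arcsin(-0.02941367) = -1.685522°

-1.6855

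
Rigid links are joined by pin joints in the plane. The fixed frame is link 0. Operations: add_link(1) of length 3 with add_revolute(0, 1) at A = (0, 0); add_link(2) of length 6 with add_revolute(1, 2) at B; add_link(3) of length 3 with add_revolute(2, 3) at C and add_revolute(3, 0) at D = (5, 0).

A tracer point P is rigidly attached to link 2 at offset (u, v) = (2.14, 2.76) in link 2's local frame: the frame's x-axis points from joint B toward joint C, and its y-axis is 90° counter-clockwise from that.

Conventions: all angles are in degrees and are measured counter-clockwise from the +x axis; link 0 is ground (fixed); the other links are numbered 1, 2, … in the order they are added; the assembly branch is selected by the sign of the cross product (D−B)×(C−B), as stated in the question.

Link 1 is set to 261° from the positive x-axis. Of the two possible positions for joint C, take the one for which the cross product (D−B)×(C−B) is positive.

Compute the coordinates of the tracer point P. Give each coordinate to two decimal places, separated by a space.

A=(0,0), D=(5.00,0)
B = A + 3.00·(cos261°, sin261°) = (-0.4693, -2.9631)
|BD| = 6.2204
circle(B,6.00) ∩ circle(D,3.00): a=5.2805, h=2.8490
  candidates: C₊=(2.8165,2.0573) cross=17.722; C₋=(5.5307,-2.9527) cross=-17.722
  branch + wants cross > 0 → take C=(2.8165,2.0573) (cross=17.722)
ex = (C−B)/|BC| = (0.5476,0.8367); ey = (-0.8367,0.5476)
P = B + 2.14·ex + 2.76·ey = (-1.6067,0.3390)

-1.61 0.34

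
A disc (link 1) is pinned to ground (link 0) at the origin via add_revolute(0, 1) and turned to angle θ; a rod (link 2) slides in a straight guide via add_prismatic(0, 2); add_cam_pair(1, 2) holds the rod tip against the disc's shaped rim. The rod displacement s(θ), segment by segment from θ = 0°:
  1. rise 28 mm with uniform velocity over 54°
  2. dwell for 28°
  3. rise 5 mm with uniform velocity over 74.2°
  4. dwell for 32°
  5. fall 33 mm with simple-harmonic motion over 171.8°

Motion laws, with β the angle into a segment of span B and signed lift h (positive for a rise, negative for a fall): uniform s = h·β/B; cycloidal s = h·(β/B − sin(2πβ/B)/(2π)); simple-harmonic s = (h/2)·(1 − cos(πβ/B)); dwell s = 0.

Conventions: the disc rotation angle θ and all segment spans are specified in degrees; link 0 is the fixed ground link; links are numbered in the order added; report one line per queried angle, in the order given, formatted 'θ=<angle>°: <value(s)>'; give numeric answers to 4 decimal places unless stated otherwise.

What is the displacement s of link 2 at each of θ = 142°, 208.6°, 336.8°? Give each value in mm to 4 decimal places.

segment 1 (0° to 54°, uniform, h = 28) is passed completely: s = 0.0000 + (28) = 28.0000
segment 2 (54° to 82°, dwell): s unchanged at 28.0000
θ = 142° falls in segment 3 (82° to 156.2°, uniform, h = 5): β = 142 − 82 = 60°, B = 74.2°; Δs = 5·60/74.2 = 4.0431; s = 28.0000 + 4.0431 = 32.0431
segment 3 (82° to 156.2°, uniform, h = 5) is passed completely: s = 28.0000 + (5) = 33.0000
segment 4 (156.2° to 188.2°, dwell): s unchanged at 33.0000
θ = 208.6° falls in segment 5 (188.2° to 360°, simple-harmonic, h = -33): β = 208.6 − 188.2 = 20.4°, B = 171.8°; Δs = -33/2·(1 − cos(π·0.1187)) = -1.1348; s = 33.0000 − 1.1348 = 31.8652
θ = 336.8° falls in segment 5 (188.2° to 360°, simple-harmonic, h = -33): β = 336.8 − 188.2 = 148.6°, B = 171.8°; Δs = -33/2·(1 − cos(π·0.8650)) = -31.5373; s = 33.0000 − 31.5373 = 1.4627

θ=142°: 32.0431
θ=208.6°: 31.8652
θ=336.8°: 1.4627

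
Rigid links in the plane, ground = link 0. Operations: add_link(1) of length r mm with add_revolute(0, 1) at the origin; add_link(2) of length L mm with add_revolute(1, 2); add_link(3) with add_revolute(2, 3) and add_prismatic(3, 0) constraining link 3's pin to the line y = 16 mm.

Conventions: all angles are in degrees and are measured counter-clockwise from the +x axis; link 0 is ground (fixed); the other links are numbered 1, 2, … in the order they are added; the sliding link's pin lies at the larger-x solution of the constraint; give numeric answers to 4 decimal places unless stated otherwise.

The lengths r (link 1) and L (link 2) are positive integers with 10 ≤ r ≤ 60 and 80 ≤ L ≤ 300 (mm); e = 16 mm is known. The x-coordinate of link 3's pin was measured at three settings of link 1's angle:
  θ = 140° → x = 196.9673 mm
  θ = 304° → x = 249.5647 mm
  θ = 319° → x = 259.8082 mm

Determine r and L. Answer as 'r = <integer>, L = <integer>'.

constraint per measurement: (x − r cos θ)² + (r sin θ − e)² = L²
subtracting the θ₁ and θ₂ equations cancels the r² and L² terms:
r = (x₁² − x₂²) / (2[(x₁cos θ₁ + e sin θ₁) − (x₂cos θ₂ + e sin θ₂)]) = 44.0000 → r = 44
L² = (x₁ − r cos θ₁)² + (r sin θ₁ − e)² = 53361.0144 → L = 231.0000 → L = 231
check at θ₃=319°: x = 259.8082 (printed 259.8082) ✓

r = 44, L = 231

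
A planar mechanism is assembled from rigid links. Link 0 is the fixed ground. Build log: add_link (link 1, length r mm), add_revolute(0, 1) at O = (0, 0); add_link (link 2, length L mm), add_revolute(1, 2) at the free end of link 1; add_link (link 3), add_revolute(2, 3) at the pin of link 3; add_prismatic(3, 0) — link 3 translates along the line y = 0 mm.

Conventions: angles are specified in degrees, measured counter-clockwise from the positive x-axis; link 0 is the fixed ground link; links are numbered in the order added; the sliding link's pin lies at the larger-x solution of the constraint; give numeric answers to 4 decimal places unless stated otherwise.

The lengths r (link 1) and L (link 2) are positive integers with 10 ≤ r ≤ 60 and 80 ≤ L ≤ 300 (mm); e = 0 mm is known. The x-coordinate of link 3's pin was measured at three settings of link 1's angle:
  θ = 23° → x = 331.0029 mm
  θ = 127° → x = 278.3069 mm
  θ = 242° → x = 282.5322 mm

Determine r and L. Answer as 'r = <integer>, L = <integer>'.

constraint per measurement: (x − r cos θ)² + (r sin θ − e)² = L²
subtracting the θ₁ and θ₂ equations cancels the r² and L² terms:
r = (x₁² − x₂²) / (2[(x₁cos θ₁ + e sin θ₁) − (x₂cos θ₂ + e sin θ₂)]) = 34.0000 → r = 34
L² = (x₁ − r cos θ₁)² + (r sin θ₁ − e)² = 90000.0150 → L = 300.0000 → L = 300
check at θ₃=242°: x = 282.5322 (printed 282.5322) ✓

r = 34, L = 300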